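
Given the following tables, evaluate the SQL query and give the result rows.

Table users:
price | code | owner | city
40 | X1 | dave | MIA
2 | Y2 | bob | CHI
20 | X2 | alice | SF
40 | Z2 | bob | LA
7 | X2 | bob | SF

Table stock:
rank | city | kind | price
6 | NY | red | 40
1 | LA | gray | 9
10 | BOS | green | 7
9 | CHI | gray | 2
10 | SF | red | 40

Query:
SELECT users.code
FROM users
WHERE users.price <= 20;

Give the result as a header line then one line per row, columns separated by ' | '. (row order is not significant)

After WHERE (3 rows):
users.price | users.code | users.owner | users.city
2 | Y2 | bob | CHI
20 | X2 | alice | SF
7 | X2 | bob | SF
After SELECT (3 rows):
users.code
Y2
X2
X2

== RESULT ==
users.code
Y2
X2
X2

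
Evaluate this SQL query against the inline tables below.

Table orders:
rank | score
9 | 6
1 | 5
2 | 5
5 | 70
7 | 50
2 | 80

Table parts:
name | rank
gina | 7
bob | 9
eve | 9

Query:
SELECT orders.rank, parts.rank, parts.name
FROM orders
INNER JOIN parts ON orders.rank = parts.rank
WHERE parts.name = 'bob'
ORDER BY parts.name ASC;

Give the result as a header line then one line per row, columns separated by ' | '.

== RESULT ==
orders.rank | parts.rank | parts.name
9 | 9 | bob

Derivation:
After JOIN parts (3 rows):
orders.rank | orders.score | parts.name | parts.rank
9 | 6 | bob | 9
9 | 6 | eve | 9
7 | 50 | gina | 7
After WHERE (1 rows):
orders.rank | orders.score | parts.name | parts.rank
9 | 6 | bob | 9
After SELECT (1 rows):
orders.rank | parts.rank | parts.name
9 | 9 | bob
After ORDER BY (1 rows):
orders.rank | parts.rank | parts.name
9 | 9 | bob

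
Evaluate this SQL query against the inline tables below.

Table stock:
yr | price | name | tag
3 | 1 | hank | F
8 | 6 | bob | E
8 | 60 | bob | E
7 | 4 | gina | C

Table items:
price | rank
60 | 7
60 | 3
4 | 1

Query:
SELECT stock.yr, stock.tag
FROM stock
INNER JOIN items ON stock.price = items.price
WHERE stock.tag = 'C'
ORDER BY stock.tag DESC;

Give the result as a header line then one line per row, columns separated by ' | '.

After JOIN items (3 rows):
stock.yr | stock.price | stock.name | stock.tag | items.price | items.rank
8 | 60 | bob | E | 60 | 7
8 | 60 | bob | E | 60 | 3
7 | 4 | gina | C | 4 | 1
After WHERE (1 rows):
stock.yr | stock.price | stock.name | stock.tag | items.price | items.rank
7 | 4 | gina | C | 4 | 1
After SELECT (1 rows):
stock.yr | stock.tag
7 | C
After ORDER BY (1 rows):
stock.yr | stock.tag
7 | C

== RESULT ==
stock.yr | stock.tag
7 | C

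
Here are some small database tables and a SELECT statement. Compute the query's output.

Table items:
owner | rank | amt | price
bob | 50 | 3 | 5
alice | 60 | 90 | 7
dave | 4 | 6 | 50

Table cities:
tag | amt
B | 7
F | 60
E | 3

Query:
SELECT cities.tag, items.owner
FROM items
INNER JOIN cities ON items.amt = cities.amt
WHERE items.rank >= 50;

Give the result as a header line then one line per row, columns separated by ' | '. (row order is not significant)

After JOIN cities (1 rows):
items.owner | items.rank | items.amt | items.price | cities.tag | cities.amt
bob | 50 | 3 | 5 | E | 3
After WHERE (1 rows):
items.owner | items.rank | items.amt | items.price | cities.tag | cities.amt
bob | 50 | 3 | 5 | E | 3
After SELECT (1 rows):
cities.tag | items.owner
E | bob

== RESULT ==
cities.tag | items.owner
E | bob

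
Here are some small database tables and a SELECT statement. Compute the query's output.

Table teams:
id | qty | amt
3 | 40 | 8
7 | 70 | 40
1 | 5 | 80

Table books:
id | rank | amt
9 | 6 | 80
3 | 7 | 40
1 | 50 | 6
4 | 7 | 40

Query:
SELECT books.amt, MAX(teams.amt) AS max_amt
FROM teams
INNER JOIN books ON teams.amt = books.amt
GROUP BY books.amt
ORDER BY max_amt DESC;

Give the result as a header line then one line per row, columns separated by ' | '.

After JOIN books (3 rows):
teams.id | teams.qty | teams.amt | books.id | books.rank | books.amt
7 | 70 | 40 | 3 | 7 | 40
7 | 70 | 40 | 4 | 7 | 40
1 | 5 | 80 | 9 | 6 | 80
After GROUP BY (2 rows):
books.amt | max_amt
40 | 40
80 | 80
After ORDER BY (2 rows):
books.amt | max_amt
80 | 80
40 | 40

== RESULT ==
books.amt | max_amt
80 | 80
40 | 40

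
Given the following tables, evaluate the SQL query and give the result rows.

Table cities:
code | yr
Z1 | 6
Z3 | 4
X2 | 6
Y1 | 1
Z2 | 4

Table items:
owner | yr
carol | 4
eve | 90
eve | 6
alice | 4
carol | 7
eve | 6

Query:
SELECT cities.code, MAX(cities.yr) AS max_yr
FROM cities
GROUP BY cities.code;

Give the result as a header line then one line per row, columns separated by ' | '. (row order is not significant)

After GROUP BY (5 rows):
cities.code | max_yr
Z1 | 6
Z3 | 4
X2 | 6
Y1 | 1
Z2 | 4

== RESULT ==
cities.code | max_yr
Z1 | 6
Z3 | 4
X2 | 6
Y1 | 1
Z2 | 4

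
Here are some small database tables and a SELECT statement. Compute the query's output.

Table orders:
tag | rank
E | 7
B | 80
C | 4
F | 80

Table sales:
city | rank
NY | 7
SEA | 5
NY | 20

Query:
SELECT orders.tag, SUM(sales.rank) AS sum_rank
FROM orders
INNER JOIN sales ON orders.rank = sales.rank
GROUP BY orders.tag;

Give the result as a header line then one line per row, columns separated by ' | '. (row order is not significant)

== RESULT ==
orders.tag | sum_rank
E | 7

Derivation:
After JOIN sales (1 rows):
orders.tag | orders.rank | sales.city | sales.rank
E | 7 | NY | 7
After GROUP BY (1 rows):
orders.tag | sum_rank
E | 7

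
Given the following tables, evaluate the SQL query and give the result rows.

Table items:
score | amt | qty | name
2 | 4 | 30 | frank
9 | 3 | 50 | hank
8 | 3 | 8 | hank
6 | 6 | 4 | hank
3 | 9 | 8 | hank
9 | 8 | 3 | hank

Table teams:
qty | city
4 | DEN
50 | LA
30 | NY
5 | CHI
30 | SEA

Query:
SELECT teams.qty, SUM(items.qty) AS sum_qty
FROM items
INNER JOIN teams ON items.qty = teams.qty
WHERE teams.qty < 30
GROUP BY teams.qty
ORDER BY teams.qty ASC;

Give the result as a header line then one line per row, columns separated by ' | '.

== RESULT ==
teams.qty | sum_qty
4 | 4

Derivation:
After JOIN teams (4 rows):
items.score | items.amt | items.qty | items.name | teams.qty | teams.city
2 | 4 | 30 | frank | 30 | NY
2 | 4 | 30 | frank | 30 | SEA
9 | 3 | 50 | hank | 50 | LA
6 | 6 | 4 | hank | 4 | DEN
After WHERE (1 rows):
items.score | items.amt | items.qty | items.name | teams.qty | teams.city
6 | 6 | 4 | hank | 4 | DEN
After GROUP BY (1 rows):
teams.qty | sum_qty
4 | 4
After ORDER BY (1 rows):
teams.qty | sum_qty
4 | 4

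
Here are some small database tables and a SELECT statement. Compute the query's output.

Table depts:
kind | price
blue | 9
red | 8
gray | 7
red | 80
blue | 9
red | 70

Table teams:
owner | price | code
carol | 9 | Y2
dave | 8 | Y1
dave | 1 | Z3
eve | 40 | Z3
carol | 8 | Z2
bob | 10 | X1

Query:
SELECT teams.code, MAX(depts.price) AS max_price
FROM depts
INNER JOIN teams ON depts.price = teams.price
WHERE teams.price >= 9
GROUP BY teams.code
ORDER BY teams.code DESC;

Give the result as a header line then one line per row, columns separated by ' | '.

After JOIN teams (4 rows):
depts.kind | depts.price | teams.owner | teams.price | teams.code
blue | 9 | carol | 9 | Y2
red | 8 | dave | 8 | Y1
red | 8 | carol | 8 | Z2
blue | 9 | carol | 9 | Y2
After WHERE (2 rows):
depts.kind | depts.price | teams.owner | teams.price | teams.code
blue | 9 | carol | 9 | Y2
blue | 9 | carol | 9 | Y2
After GROUP BY (1 rows):
teams.code | max_price
Y2 | 9
After ORDER BY (1 rows):
teams.code | max_price
Y2 | 9

== RESULT ==
teams.code | max_price
Y2 | 9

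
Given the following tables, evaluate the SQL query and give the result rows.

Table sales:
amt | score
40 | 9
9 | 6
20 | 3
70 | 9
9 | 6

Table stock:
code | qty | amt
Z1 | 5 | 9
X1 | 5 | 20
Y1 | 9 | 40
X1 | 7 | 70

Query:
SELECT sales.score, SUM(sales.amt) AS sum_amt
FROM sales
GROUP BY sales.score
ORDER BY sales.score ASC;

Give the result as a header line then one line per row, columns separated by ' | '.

== RESULT ==
sales.score | sum_amt
3 | 20
6 | 18
9 | 110

Derivation:
After GROUP BY (3 rows):
sales.score | sum_amt
9 | 110
6 | 18
3 | 20
After ORDER BY (3 rows):
sales.score | sum_amt
3 | 20
6 | 18
9 | 110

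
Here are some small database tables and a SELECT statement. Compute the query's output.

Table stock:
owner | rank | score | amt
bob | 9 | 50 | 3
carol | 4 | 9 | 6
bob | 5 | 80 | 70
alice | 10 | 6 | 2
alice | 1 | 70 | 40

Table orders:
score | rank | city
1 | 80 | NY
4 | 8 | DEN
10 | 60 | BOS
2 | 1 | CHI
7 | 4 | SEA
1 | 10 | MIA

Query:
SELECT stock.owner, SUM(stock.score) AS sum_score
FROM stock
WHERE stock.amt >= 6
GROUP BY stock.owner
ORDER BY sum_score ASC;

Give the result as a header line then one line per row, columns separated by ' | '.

After WHERE (3 rows):
stock.owner | stock.rank | stock.score | stock.amt
carol | 4 | 9 | 6
bob | 5 | 80 | 70
alice | 1 | 70 | 40
After GROUP BY (3 rows):
stock.owner | sum_score
carol | 9
bob | 80
alice | 70
After ORDER BY (3 rows):
stock.owner | sum_score
carol | 9
alice | 70
bob | 80

== RESULT ==
stock.owner | sum_score
carol | 9
alice | 70
bob | 80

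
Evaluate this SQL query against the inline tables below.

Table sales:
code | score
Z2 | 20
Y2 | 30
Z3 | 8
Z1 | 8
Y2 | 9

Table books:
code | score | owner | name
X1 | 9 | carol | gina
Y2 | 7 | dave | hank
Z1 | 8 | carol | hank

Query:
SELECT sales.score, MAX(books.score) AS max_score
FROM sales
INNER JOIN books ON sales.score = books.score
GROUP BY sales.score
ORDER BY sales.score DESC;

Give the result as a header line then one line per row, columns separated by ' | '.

== RESULT ==
sales.score | max_score
9 | 9
8 | 8

Derivation:
After JOIN books (3 rows):
sales.code | sales.score | books.code | books.score | books.owner | books.name
Z3 | 8 | Z1 | 8 | carol | hank
Z1 | 8 | Z1 | 8 | carol | hank
Y2 | 9 | X1 | 9 | carol | gina
After GROUP BY (2 rows):
sales.score | max_score
8 | 8
9 | 9
After ORDER BY (2 rows):
sales.score | max_score
9 | 9
8 | 8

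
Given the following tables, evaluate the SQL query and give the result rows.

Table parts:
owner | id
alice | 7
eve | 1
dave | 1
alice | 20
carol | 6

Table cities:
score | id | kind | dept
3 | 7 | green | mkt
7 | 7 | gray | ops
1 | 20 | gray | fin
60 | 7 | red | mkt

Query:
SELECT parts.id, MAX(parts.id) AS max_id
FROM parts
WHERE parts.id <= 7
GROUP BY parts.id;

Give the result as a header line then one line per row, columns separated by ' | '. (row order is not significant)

== RESULT ==
parts.id | max_id
7 | 7
1 | 1
6 | 6

Derivation:
After WHERE (4 rows):
parts.owner | parts.id
alice | 7
eve | 1
dave | 1
carol | 6
After GROUP BY (3 rows):
parts.id | max_id
7 | 7
1 | 1
6 | 6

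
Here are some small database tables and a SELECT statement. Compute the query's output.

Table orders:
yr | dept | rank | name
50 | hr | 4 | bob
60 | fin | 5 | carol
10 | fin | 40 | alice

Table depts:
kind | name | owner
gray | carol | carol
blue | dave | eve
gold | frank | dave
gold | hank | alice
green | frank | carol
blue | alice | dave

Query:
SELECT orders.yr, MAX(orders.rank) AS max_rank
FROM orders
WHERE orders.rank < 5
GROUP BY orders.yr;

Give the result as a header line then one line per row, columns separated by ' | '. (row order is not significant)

After WHERE (1 rows):
orders.yr | orders.dept | orders.rank | orders.name
50 | hr | 4 | bob
After GROUP BY (1 rows):
orders.yr | max_rank
50 | 4

== RESULT ==
orders.yr | max_rank
50 | 4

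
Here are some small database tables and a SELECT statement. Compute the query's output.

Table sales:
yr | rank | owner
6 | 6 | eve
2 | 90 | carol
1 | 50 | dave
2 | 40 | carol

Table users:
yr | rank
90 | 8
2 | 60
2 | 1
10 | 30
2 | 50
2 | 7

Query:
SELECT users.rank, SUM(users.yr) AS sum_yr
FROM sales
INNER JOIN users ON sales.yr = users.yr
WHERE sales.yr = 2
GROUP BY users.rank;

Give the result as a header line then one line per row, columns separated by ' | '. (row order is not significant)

After JOIN users (8 rows):
sales.yr | sales.rank | sales.owner | users.yr | users.rank
2 | 90 | carol | 2 | 60
2 | 90 | carol | 2 | 1
2 | 90 | carol | 2 | 50
2 | 90 | carol | 2 | 7
2 | 40 | carol | 2 | 60
2 | 40 | carol | 2 | 1
2 | 40 | carol | 2 | 50
2 | 40 | carol | 2 | 7
After WHERE (8 rows):
sales.yr | sales.rank | sales.owner | users.yr | users.rank
2 | 90 | carol | 2 | 60
2 | 90 | carol | 2 | 1
2 | 90 | carol | 2 | 50
2 | 90 | carol | 2 | 7
2 | 40 | carol | 2 | 60
2 | 40 | carol | 2 | 1
2 | 40 | carol | 2 | 50
2 | 40 | carol | 2 | 7
After GROUP BY (4 rows):
users.rank | sum_yr
60 | 4
1 | 4
50 | 4
7 | 4

== RESULT ==
users.rank | sum_yr
60 | 4
1 | 4
50 | 4
7 | 4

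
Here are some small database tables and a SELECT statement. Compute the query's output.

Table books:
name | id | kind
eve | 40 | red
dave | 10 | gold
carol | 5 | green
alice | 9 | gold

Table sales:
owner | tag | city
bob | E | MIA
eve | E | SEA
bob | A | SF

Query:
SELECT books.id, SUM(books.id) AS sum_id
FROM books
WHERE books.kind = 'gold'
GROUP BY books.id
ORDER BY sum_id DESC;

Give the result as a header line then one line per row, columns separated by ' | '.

== RESULT ==
books.id | sum_id
10 | 10
9 | 9

Derivation:
After WHERE (2 rows):
books.name | books.id | books.kind
dave | 10 | gold
alice | 9 | gold
After GROUP BY (2 rows):
books.id | sum_id
10 | 10
9 | 9
After ORDER BY (2 rows):
books.id | sum_id
10 | 10
9 | 9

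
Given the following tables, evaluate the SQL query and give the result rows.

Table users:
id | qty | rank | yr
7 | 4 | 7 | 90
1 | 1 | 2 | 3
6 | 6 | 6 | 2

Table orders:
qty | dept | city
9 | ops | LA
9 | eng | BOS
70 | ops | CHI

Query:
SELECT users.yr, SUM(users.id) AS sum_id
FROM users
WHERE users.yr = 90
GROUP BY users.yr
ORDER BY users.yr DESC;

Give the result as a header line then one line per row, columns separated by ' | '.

== RESULT ==
users.yr | sum_id
90 | 7

Derivation:
After WHERE (1 rows):
users.id | users.qty | users.rank | users.yr
7 | 4 | 7 | 90
After GROUP BY (1 rows):
users.yr | sum_id
90 | 7
After ORDER BY (1 rows):
users.yr | sum_id
90 | 7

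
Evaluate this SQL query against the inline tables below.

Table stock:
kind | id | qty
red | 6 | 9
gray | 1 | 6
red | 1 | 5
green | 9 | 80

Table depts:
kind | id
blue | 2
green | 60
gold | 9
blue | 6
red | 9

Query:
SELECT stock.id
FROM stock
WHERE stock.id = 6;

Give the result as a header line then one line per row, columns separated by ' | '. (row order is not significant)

After WHERE (1 rows):
stock.kind | stock.id | stock.qty
red | 6 | 9
After SELECT (1 rows):
stock.id
6

== RESULT ==
stock.id
6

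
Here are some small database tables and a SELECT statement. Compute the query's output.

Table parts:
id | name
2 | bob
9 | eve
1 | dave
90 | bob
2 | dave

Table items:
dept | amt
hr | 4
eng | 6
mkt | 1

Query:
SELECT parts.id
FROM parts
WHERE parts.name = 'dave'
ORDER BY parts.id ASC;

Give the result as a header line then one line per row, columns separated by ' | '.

After WHERE (2 rows):
parts.id | parts.name
1 | dave
2 | dave
After SELECT (2 rows):
parts.id
1
2
After ORDER BY (2 rows):
parts.id
1
2

== RESULT ==
parts.id
1
2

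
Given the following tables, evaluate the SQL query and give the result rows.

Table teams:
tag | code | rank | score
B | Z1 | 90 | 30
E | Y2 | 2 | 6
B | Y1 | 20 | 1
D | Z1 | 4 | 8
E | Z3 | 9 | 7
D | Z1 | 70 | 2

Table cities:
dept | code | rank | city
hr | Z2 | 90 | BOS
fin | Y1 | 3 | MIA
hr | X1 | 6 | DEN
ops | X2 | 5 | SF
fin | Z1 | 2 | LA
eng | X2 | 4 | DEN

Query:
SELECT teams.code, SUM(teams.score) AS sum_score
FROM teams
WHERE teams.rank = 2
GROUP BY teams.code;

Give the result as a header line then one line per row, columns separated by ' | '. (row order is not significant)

After WHERE (1 rows):
teams.tag | teams.code | teams.rank | teams.score
E | Y2 | 2 | 6
After GROUP BY (1 rows):
teams.code | sum_score
Y2 | 6

== RESULT ==
teams.code | sum_score
Y2 | 6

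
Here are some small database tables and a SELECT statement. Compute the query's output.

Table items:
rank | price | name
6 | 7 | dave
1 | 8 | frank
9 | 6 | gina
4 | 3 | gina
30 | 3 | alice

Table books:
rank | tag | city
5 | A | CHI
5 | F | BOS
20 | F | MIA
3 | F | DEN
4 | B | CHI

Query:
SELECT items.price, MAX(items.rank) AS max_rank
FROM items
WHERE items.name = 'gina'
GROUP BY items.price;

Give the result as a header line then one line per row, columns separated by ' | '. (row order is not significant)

== RESULT ==
items.price | max_rank
6 | 9
3 | 4

Derivation:
After WHERE (2 rows):
items.rank | items.price | items.name
9 | 6 | gina
4 | 3 | gina
After GROUP BY (2 rows):
items.price | max_rank
6 | 9
3 | 4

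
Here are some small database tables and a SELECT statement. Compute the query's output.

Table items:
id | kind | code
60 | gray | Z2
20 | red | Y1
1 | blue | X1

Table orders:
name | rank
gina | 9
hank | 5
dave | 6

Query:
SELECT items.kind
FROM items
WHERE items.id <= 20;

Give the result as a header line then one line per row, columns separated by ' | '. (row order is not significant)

After WHERE (2 rows):
items.id | items.kind | items.code
20 | red | Y1
1 | blue | X1
After SELECT (2 rows):
items.kind
red
blue

== RESULT ==
items.kind
red
blue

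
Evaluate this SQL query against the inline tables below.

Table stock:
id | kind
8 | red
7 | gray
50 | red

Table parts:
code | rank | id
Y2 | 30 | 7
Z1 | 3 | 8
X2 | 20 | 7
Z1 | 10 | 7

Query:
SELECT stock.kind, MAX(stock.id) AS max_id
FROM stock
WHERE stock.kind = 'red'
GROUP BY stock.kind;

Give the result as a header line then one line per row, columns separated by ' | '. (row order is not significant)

== RESULT ==
stock.kind | max_id
red | 50

Derivation:
After WHERE (2 rows):
stock.id | stock.kind
8 | red
50 | red
After GROUP BY (1 rows):
stock.kind | max_id
red | 50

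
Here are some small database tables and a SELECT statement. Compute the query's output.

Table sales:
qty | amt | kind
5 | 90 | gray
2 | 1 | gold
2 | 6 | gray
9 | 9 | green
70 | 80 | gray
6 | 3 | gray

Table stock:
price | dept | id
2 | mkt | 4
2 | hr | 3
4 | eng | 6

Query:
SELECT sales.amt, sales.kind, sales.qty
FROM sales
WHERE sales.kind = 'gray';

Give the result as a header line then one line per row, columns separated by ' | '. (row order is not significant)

== RESULT ==
sales.amt | sales.kind | sales.qty
90 | gray | 5
6 | gray | 2
80 | gray | 70
3 | gray | 6

Derivation:
After WHERE (4 rows):
sales.qty | sales.amt | sales.kind
5 | 90 | gray
2 | 6 | gray
70 | 80 | gray
6 | 3 | gray
After SELECT (4 rows):
sales.amt | sales.kind | sales.qty
90 | gray | 5
6 | gray | 2
80 | gray | 70
3 | gray | 6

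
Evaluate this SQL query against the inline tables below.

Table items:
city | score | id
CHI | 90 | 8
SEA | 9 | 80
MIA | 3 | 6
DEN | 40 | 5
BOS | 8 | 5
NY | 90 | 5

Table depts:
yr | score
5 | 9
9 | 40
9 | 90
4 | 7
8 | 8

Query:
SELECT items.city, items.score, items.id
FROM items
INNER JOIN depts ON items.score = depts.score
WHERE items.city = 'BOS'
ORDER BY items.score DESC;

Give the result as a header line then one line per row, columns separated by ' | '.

After JOIN depts (5 rows):
items.city | items.score | items.id | depts.yr | depts.score
CHI | 90 | 8 | 9 | 90
SEA | 9 | 80 | 5 | 9
DEN | 40 | 5 | 9 | 40
BOS | 8 | 5 | 8 | 8
NY | 90 | 5 | 9 | 90
After WHERE (1 rows):
items.city | items.score | items.id | depts.yr | depts.score
BOS | 8 | 5 | 8 | 8
After SELECT (1 rows):
items.city | items.score | items.id
BOS | 8 | 5
After ORDER BY (1 rows):
items.city | items.score | items.id
BOS | 8 | 5

== RESULT ==
items.city | items.score | items.id
BOS | 8 | 5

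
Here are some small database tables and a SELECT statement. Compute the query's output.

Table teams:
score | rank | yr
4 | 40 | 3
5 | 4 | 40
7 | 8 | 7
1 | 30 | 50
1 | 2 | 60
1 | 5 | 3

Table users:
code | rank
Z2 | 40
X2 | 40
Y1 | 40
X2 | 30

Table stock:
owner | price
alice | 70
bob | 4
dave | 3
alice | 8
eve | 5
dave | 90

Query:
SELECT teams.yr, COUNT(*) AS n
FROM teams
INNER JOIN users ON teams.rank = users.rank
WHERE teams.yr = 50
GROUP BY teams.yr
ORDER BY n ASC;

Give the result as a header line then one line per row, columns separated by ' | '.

== RESULT ==
teams.yr | n
50 | 1

Derivation:
After JOIN users (4 rows):
teams.score | teams.rank | teams.yr | users.code | users.rank
4 | 40 | 3 | Z2 | 40
4 | 40 | 3 | X2 | 40
4 | 40 | 3 | Y1 | 40
1 | 30 | 50 | X2 | 30
After WHERE (1 rows):
teams.score | teams.rank | teams.yr | users.code | users.rank
1 | 30 | 50 | X2 | 30
After GROUP BY (1 rows):
teams.yr | n
50 | 1
After ORDER BY (1 rows):
teams.yr | n
50 | 1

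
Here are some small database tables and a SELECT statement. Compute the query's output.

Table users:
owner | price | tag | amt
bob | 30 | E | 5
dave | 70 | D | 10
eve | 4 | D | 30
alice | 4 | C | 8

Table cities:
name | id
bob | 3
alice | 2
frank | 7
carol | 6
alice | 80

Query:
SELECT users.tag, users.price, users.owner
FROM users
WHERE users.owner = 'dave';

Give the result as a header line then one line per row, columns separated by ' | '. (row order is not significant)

== RESULT ==
users.tag | users.price | users.owner
D | 70 | dave

Derivation:
After WHERE (1 rows):
users.owner | users.price | users.tag | users.amt
dave | 70 | D | 10
After SELECT (1 rows):
users.tag | users.price | users.owner
D | 70 | dave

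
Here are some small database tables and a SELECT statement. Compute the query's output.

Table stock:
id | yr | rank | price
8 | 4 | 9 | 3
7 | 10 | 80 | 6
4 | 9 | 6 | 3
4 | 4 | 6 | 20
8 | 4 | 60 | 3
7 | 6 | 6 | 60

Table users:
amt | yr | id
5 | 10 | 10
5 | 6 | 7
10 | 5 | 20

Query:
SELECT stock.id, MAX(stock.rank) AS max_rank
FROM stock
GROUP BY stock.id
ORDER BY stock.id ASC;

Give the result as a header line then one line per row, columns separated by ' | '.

== RESULT ==
stock.id | max_rank
4 | 6
7 | 80
8 | 60

Derivation:
After GROUP BY (3 rows):
stock.id | max_rank
8 | 60
7 | 80
4 | 6
After ORDER BY (3 rows):
stock.id | max_rank
4 | 6
7 | 80
8 | 60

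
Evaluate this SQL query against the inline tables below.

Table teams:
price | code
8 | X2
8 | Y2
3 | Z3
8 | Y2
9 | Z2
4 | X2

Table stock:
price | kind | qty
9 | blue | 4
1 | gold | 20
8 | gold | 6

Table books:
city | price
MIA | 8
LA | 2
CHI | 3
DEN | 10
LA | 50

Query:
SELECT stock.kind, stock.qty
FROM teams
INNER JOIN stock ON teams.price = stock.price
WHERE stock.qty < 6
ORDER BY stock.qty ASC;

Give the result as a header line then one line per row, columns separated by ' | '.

== RESULT ==
stock.kind | stock.qty
blue | 4

Derivation:
After JOIN stock (4 rows):
teams.price | teams.code | stock.price | stock.kind | stock.qty
8 | X2 | 8 | gold | 6
8 | Y2 | 8 | gold | 6
8 | Y2 | 8 | gold | 6
9 | Z2 | 9 | blue | 4
After WHERE (1 rows):
teams.price | teams.code | stock.price | stock.kind | stock.qty
9 | Z2 | 9 | blue | 4
After SELECT (1 rows):
stock.kind | stock.qty
blue | 4
After ORDER BY (1 rows):
stock.kind | stock.qty
blue | 4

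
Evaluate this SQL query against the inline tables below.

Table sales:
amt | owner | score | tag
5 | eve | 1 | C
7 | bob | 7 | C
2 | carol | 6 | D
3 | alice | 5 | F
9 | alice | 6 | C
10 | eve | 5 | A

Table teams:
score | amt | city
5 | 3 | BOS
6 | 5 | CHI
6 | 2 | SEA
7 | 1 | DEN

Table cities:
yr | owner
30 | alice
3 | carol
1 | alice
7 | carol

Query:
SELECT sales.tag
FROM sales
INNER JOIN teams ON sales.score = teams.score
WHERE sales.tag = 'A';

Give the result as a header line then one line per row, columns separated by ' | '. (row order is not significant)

== RESULT ==
sales.tag
A

Derivation:
After JOIN teams (7 rows):
sales.amt | sales.owner | sales.score | sales.tag | teams.score | teams.amt | teams.city
7 | bob | 7 | C | 7 | 1 | DEN
2 | carol | 6 | D | 6 | 5 | CHI
2 | carol | 6 | D | 6 | 2 | SEA
3 | alice | 5 | F | 5 | 3 | BOS
9 | alice | 6 | C | 6 | 5 | CHI
9 | alice | 6 | C | 6 | 2 | SEA
10 | eve | 5 | A | 5 | 3 | BOS
After WHERE (1 rows):
sales.amt | sales.owner | sales.score | sales.tag | teams.score | teams.amt | teams.city
10 | eve | 5 | A | 5 | 3 | BOS
After SELECT (1 rows):
sales.tag
A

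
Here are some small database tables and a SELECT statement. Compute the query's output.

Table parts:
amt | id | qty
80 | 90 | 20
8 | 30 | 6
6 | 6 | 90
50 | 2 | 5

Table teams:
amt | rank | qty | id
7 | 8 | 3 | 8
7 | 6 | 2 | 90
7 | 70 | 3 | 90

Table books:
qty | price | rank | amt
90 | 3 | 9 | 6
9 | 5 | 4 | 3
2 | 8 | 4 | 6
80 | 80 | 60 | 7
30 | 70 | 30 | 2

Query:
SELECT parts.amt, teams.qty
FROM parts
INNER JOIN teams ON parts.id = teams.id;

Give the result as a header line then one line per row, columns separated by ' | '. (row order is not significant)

== RESULT ==
parts.amt | teams.qty
80 | 2
80 | 3

Derivation:
After JOIN teams (2 rows):
parts.amt | parts.id | parts.qty | teams.amt | teams.rank | teams.qty | teams.id
80 | 90 | 20 | 7 | 6 | 2 | 90
80 | 90 | 20 | 7 | 70 | 3 | 90
After SELECT (2 rows):
parts.amt | teams.qty
80 | 2
80 | 3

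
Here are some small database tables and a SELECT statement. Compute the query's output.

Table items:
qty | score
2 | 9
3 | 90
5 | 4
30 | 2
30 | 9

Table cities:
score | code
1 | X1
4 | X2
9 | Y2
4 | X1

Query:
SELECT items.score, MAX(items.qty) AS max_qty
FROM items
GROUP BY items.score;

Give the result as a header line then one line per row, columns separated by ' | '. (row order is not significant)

After GROUP BY (4 rows):
items.score | max_qty
9 | 30
90 | 3
4 | 5
2 | 30

== RESULT ==
items.score | max_qty
9 | 30
90 | 3
4 | 5
2 | 30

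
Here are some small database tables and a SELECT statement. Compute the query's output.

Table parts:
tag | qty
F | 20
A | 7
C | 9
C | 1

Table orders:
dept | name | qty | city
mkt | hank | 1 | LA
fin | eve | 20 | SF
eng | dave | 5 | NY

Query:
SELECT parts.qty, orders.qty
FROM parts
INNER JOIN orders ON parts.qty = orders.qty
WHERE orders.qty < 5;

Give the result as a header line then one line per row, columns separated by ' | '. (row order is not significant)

After JOIN orders (2 rows):
parts.tag | parts.qty | orders.dept | orders.name | orders.qty | orders.city
F | 20 | fin | eve | 20 | SF
C | 1 | mkt | hank | 1 | LA
After WHERE (1 rows):
parts.tag | parts.qty | orders.dept | orders.name | orders.qty | orders.city
C | 1 | mkt | hank | 1 | LA
After SELECT (1 rows):
parts.qty | orders.qty
1 | 1

== RESULT ==
parts.qty | orders.qty
1 | 1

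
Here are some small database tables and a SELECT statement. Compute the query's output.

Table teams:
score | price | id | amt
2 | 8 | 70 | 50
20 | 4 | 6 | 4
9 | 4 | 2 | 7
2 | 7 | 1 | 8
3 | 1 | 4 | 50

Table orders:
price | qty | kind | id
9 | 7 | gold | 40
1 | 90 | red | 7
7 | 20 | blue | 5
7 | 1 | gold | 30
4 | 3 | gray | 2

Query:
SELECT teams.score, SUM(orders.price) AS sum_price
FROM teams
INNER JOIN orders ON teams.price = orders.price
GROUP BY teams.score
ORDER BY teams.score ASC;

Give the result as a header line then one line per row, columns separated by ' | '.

== RESULT ==
teams.score | sum_price
2 | 14
3 | 1
9 | 4
20 | 4

Derivation:
After JOIN orders (5 rows):
teams.score | teams.price | teams.id | teams.amt | orders.price | orders.qty | orders.kind | orders.id
20 | 4 | 6 | 4 | 4 | 3 | gray | 2
9 | 4 | 2 | 7 | 4 | 3 | gray | 2
2 | 7 | 1 | 8 | 7 | 20 | blue | 5
2 | 7 | 1 | 8 | 7 | 1 | gold | 30
3 | 1 | 4 | 50 | 1 | 90 | red | 7
After GROUP BY (4 rows):
teams.score | sum_price
20 | 4
9 | 4
2 | 14
3 | 1
After ORDER BY (4 rows):
teams.score | sum_price
2 | 14
3 | 1
9 | 4
20 | 4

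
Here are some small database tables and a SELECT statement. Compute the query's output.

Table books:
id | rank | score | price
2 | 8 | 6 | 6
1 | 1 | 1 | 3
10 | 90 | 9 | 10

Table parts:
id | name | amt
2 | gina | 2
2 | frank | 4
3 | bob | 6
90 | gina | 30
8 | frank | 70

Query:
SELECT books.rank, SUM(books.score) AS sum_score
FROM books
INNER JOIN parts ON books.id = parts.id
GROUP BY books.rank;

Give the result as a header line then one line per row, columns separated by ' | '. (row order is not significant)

After JOIN parts (2 rows):
books.id | books.rank | books.score | books.price | parts.id | parts.name | parts.amt
2 | 8 | 6 | 6 | 2 | gina | 2
2 | 8 | 6 | 6 | 2 | frank | 4
After GROUP BY (1 rows):
books.rank | sum_score
8 | 12

== RESULT ==
books.rank | sum_score
8 | 12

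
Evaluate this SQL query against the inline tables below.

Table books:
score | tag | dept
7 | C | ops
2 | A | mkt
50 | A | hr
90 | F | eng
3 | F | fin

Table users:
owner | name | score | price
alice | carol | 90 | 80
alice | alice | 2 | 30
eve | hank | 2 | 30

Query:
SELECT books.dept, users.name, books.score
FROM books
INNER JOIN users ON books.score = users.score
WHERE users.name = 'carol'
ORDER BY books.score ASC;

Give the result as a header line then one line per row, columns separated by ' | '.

After JOIN users (3 rows):
books.score | books.tag | books.dept | users.owner | users.name | users.score | users.price
2 | A | mkt | alice | alice | 2 | 30
2 | A | mkt | eve | hank | 2 | 30
90 | F | eng | alice | carol | 90 | 80
After WHERE (1 rows):
books.score | books.tag | books.dept | users.owner | users.name | users.score | users.price
90 | F | eng | alice | carol | 90 | 80
After SELECT (1 rows):
books.dept | users.name | books.score
eng | carol | 90
After ORDER BY (1 rows):
books.dept | users.name | books.score
eng | carol | 90

== RESULT ==
books.dept | users.name | books.score
eng | carol | 90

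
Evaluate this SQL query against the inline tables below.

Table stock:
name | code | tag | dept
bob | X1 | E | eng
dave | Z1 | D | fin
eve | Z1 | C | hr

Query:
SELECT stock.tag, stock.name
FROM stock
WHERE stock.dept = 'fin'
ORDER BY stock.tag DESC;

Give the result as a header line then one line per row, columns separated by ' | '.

After WHERE (1 rows):
stock.name | stock.code | stock.tag | stock.dept
dave | Z1 | D | fin
After SELECT (1 rows):
stock.tag | stock.name
D | dave
After ORDER BY (1 rows):
stock.tag | stock.name
D | dave

== RESULT ==
stock.tag | stock.name
D | dave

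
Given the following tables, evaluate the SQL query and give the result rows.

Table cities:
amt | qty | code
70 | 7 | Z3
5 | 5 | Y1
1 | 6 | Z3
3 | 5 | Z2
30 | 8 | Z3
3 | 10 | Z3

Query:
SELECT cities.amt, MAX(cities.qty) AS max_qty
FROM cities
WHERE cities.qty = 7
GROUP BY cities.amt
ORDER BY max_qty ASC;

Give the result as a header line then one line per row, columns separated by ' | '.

After WHERE (1 rows):
cities.amt | cities.qty | cities.code
70 | 7 | Z3
After GROUP BY (1 rows):
cities.amt | max_qty
70 | 7
After ORDER BY (1 rows):
cities.amt | max_qty
70 | 7

== RESULT ==
cities.amt | max_qty
70 | 7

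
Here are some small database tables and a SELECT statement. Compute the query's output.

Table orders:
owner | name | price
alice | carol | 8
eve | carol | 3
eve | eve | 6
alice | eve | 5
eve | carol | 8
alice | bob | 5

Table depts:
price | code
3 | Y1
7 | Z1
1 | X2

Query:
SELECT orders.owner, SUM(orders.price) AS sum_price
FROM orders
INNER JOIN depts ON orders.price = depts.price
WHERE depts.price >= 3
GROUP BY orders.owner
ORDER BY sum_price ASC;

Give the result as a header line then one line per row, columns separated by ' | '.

After JOIN depts (1 rows):
orders.owner | orders.name | orders.price | depts.price | depts.code
eve | carol | 3 | 3 | Y1
After WHERE (1 rows):
orders.owner | orders.name | orders.price | depts.price | depts.code
eve | carol | 3 | 3 | Y1
After GROUP BY (1 rows):
orders.owner | sum_price
eve | 3
After ORDER BY (1 rows):
orders.owner | sum_price
eve | 3

== RESULT ==
orders.owner | sum_price
eve | 3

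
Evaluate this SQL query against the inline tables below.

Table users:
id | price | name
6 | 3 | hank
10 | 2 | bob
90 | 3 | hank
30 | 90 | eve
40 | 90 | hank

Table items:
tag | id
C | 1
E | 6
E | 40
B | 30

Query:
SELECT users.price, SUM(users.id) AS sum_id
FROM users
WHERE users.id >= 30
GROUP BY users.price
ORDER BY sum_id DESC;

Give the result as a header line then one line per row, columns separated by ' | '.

== RESULT ==
users.price | sum_id
3 | 90
90 | 70

Derivation:
After WHERE (3 rows):
users.id | users.price | users.name
90 | 3 | hank
30 | 90 | eve
40 | 90 | hank
After GROUP BY (2 rows):
users.price | sum_id
3 | 90
90 | 70
After ORDER BY (2 rows):
users.price | sum_id
3 | 90
90 | 70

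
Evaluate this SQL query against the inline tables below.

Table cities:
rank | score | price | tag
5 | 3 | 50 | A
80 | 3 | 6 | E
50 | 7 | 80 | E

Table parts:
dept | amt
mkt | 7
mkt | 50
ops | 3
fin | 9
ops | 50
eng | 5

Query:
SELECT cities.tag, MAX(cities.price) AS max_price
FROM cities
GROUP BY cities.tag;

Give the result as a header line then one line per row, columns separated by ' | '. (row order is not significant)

== RESULT ==
cities.tag | max_price
A | 50
E | 80

Derivation:
After GROUP BY (2 rows):
cities.tag | max_price
A | 50
E | 80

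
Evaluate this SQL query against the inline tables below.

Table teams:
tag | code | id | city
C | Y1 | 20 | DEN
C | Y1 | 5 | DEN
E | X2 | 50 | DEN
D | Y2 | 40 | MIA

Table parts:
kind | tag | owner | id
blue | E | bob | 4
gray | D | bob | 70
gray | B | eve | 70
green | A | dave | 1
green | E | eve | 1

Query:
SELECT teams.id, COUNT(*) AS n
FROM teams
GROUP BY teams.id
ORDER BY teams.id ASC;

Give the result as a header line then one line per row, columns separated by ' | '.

== RESULT ==
teams.id | n
5 | 1
20 | 1
40 | 1
50 | 1

Derivation:
After GROUP BY (4 rows):
teams.id | n
20 | 1
5 | 1
50 | 1
40 | 1
After ORDER BY (4 rows):
teams.id | n
5 | 1
20 | 1
40 | 1
50 | 1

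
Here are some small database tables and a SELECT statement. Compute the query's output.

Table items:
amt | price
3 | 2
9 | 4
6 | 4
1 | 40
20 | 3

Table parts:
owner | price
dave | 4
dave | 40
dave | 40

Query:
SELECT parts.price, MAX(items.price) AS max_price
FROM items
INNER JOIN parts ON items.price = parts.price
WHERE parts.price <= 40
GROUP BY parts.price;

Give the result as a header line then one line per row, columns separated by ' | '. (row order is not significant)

== RESULT ==
parts.price | max_price
4 | 4
40 | 40

Derivation:
After JOIN parts (4 rows):
items.amt | items.price | parts.owner | parts.price
9 | 4 | dave | 4
6 | 4 | dave | 4
1 | 40 | dave | 40
1 | 40 | dave | 40
After WHERE (4 rows):
items.amt | items.price | parts.owner | parts.price
9 | 4 | dave | 4
6 | 4 | dave | 4
1 | 40 | dave | 40
1 | 40 | dave | 40
After GROUP BY (2 rows):
parts.price | max_price
4 | 4
40 | 40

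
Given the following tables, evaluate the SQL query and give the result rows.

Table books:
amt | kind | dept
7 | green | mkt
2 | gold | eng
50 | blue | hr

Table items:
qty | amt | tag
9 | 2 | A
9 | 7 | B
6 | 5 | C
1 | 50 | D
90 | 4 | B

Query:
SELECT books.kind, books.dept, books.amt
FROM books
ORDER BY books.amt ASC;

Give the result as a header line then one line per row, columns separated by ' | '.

After SELECT (3 rows):
books.kind | books.dept | books.amt
green | mkt | 7
gold | eng | 2
blue | hr | 50
After ORDER BY (3 rows):
books.kind | books.dept | books.amt
gold | eng | 2
green | mkt | 7
blue | hr | 50

== RESULT ==
books.kind | books.dept | books.amt
gold | eng | 2
green | mkt | 7
blue | hr | 50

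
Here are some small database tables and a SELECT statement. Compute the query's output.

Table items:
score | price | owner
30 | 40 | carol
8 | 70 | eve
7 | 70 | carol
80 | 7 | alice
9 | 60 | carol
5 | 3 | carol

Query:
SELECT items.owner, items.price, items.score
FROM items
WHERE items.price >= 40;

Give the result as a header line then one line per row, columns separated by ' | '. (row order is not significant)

== RESULT ==
items.owner | items.price | items.score
carol | 40 | 30
eve | 70 | 8
carol | 70 | 7
carol | 60 | 9

Derivation:
After WHERE (4 rows):
items.score | items.price | items.owner
30 | 40 | carol
8 | 70 | eve
7 | 70 | carol
9 | 60 | carol
After SELECT (4 rows):
items.owner | items.price | items.score
carol | 40 | 30
eve | 70 | 8
carol | 70 | 7
carol | 60 | 9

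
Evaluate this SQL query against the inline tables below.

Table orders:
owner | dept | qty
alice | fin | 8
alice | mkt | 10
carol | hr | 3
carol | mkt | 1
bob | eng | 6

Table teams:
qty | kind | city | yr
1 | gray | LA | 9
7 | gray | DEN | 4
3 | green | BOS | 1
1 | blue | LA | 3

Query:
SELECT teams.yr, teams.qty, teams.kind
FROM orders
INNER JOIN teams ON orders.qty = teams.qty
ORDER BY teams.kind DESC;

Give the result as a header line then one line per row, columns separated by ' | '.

After JOIN teams (3 rows):
orders.owner | orders.dept | orders.qty | teams.qty | teams.kind | teams.city | teams.yr
carol | hr | 3 | 3 | green | BOS | 1
carol | mkt | 1 | 1 | gray | LA | 9
carol | mkt | 1 | 1 | blue | LA | 3
After SELECT (3 rows):
teams.yr | teams.qty | teams.kind
1 | 3 | green
9 | 1 | gray
3 | 1 | blue
After ORDER BY (3 rows):
teams.yr | teams.qty | teams.kind
1 | 3 | green
9 | 1 | gray
3 | 1 | blue

== RESULT ==
teams.yr | teams.qty | teams.kind
1 | 3 | green
9 | 1 | gray
3 | 1 | blue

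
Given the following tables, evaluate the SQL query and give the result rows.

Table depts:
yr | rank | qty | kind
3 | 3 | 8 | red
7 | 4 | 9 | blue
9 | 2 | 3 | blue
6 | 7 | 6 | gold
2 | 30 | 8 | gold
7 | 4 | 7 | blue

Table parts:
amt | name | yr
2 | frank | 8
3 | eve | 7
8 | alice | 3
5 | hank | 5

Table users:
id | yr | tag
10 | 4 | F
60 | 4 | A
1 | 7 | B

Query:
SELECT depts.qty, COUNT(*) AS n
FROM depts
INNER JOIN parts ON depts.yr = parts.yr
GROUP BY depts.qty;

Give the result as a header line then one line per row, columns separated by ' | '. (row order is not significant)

== RESULT ==
depts.qty | n
8 | 1
9 | 1
7 | 1

Derivation:
After JOIN parts (3 rows):
depts.yr | depts.rank | depts.qty | depts.kind | parts.amt | parts.name | parts.yr
3 | 3 | 8 | red | 8 | alice | 3
7 | 4 | 9 | blue | 3 | eve | 7
7 | 4 | 7 | blue | 3 | eve | 7
After GROUP BY (3 rows):
depts.qty | n
8 | 1
9 | 1
7 | 1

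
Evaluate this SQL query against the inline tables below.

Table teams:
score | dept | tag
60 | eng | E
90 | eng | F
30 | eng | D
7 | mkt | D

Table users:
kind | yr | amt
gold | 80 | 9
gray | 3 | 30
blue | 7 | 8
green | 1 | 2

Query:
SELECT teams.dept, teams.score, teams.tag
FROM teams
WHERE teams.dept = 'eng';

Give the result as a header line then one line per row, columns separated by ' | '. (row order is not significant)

== RESULT ==
teams.dept | teams.score | teams.tag
eng | 60 | E
eng | 90 | F
eng | 30 | D

Derivation:
After WHERE (3 rows):
teams.score | teams.dept | teams.tag
60 | eng | E
90 | eng | F
30 | eng | D
After SELECT (3 rows):
teams.dept | teams.score | teams.tag
eng | 60 | E
eng | 90 | F
eng | 30 | D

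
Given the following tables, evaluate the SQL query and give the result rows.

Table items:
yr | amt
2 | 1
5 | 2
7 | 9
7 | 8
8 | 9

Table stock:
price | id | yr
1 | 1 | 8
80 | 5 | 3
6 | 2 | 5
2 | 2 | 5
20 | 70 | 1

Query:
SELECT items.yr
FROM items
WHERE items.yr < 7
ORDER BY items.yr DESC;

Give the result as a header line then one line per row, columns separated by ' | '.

== RESULT ==
items.yr
5
2

Derivation:
After WHERE (2 rows):
items.yr | items.amt
2 | 1
5 | 2
After SELECT (2 rows):
items.yr
2
5
After ORDER BY (2 rows):
items.yr
5
2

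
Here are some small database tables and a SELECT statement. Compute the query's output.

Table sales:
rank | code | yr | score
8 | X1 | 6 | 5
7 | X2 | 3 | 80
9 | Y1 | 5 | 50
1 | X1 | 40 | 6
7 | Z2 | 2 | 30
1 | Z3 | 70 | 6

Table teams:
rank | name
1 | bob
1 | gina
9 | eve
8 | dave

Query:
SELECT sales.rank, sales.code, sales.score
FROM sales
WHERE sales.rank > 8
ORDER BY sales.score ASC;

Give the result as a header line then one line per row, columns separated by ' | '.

After WHERE (1 rows):
sales.rank | sales.code | sales.yr | sales.score
9 | Y1 | 5 | 50
After SELECT (1 rows):
sales.rank | sales.code | sales.score
9 | Y1 | 50
After ORDER BY (1 rows):
sales.rank | sales.code | sales.score
9 | Y1 | 50

== RESULT ==
sales.rank | sales.code | sales.score
9 | Y1 | 50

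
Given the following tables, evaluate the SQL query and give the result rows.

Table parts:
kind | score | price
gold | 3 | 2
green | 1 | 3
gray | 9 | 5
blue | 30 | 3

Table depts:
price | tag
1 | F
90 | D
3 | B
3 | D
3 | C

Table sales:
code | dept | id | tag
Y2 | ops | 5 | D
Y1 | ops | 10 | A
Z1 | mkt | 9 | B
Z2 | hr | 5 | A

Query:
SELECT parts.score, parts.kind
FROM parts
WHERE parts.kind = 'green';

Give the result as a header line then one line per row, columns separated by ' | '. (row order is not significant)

== RESULT ==
parts.score | parts.kind
1 | green

Derivation:
After WHERE (1 rows):
parts.kind | parts.score | parts.price
green | 1 | 3
After SELECT (1 rows):
parts.score | parts.kind
1 | green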